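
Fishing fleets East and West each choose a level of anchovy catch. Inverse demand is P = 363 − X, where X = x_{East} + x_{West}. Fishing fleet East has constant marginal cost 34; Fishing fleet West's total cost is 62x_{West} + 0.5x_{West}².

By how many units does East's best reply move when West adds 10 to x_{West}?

Fishing fleet East's profit: π = x_{East}(363 − (x_{East} + x_{West})) − 34x_{East}.
∂π/∂x_{East} = 329 − 2x_{East} − x_{West} = 0, so x_{East} = 164.5 − 0.5x_{West}.
The reaction-function slope is −0.5, so a 10-unit rise in x_{West} moves x_{East} by −0.5 × 10 = −5. East's best response falls — the actions are strategic substitutes.

-5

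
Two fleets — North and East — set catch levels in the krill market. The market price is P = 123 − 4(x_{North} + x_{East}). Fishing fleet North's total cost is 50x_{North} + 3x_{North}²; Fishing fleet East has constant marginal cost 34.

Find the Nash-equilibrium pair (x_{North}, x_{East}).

Fishing fleet North's profit: π = x_{North}(123 − 4(x_{North} + x_{East})) − 50x_{North} − 3x_{North}².
∂π/∂x_{North} = 73 − 14x_{North} − 4x_{East} = 0, so x_{North} = 73/14 − (2/7)x_{East}.
For East: ∂π/∂x_{East} = 89 − 8x_{East} − 4x_{North} = 0 ⇒ x_{East} = 11.125 − 0.5x_{North}.
Substituting the second reaction function into the first: x_{North} = 73/14 − (2/7)(11.125 − 0.5x_{North}), which gives (6/7)x_{North} = 57/28 ⇒ x_{North} = 2.375.
Then x_{East} = 11.125 − 0.5·2.375 = 9.9375.

2.375, 9.9375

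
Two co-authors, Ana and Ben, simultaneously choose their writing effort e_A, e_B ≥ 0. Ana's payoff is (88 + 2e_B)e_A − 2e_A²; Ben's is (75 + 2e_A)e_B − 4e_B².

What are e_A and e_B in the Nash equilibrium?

Expanding Ana's payoff: 88e_A + 2e_Be_A − 2e_A².
∂π/∂e_A = 88 + 2e_B − 4e_A = 0, so e_A = 22 + 0.5e_B.
Likewise for Ben: e_B = 9.375 + 0.25e_A.
Plugging e_B into Ana's best response: e_A = 22 + 0.5(9.375 + 0.25e_A) ⇒ 0.875e_A = 26.6875, so e_A = 30.5.
Then e_B = 9.375 + 0.25·30.5 = 17.

30.5, 17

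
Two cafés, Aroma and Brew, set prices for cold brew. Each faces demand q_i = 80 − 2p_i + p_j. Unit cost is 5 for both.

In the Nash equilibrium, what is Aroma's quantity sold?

50

Aroma's profit: π = (p_{Aroma} − 5)(80 − 2p_{Aroma} + p_{Brew}).
∂π/∂p_{Aroma} = 90 − 4p_{Aroma} + p_{Brew} = 0 ⇒ p_{Aroma} = 22.5 + 0.25p_{Brew}.
By symmetry p_{Brew} = p_{Aroma}; substituting into the reaction function, 0.75p_{Aroma} = 22.5 and p_{Aroma} = 30.
q_{Aroma} = 80 − 2·30 + 30 = 50.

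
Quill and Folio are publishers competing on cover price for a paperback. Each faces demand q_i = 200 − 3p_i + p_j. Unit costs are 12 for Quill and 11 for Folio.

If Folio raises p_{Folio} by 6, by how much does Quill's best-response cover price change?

Quill's profit: π = (p_{Quill} − 12)(200 − 3p_{Quill} + p_{Folio}).
∂π/∂p_{Quill} = 236 − 6p_{Quill} + p_{Folio} = 0 ⇒ p_{Quill} = 118/3 + (1/6)p_{Folio}.
The reaction-function slope is 1/6, so a 6-unit rise in p_{Folio} moves p_{Quill} by 1/6 × 6 = 1. Quill's best response rises — the actions are strategic complements.

1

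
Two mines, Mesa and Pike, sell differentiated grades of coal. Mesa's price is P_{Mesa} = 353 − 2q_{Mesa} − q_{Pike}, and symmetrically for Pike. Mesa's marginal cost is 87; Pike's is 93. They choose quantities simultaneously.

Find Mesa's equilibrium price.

194.2

Mine Mesa's profit: π = q_{Mesa}(353 − 2q_{Mesa} − q_{Pike}) − 87q_{Mesa}.
∂π/∂q_{Mesa} = 266 − 4q_{Mesa} − q_{Pike} = 0 ⇒ q_{Mesa} = 66.5 − 0.25q_{Pike}.
Similarly q_{Pike} = 65 − 0.25q_{Mesa}.
Plugging q_{Pike} into Mesa's best response: q_{Mesa} = 66.5 − 0.25(65 − 0.25q_{Mesa}) ⇒ 0.9375q_{Mesa} = 50.25, so q_{Mesa} = 53.6.
Then q_{Pike} = 65 − 0.25·53.6 = 51.6.
P_{Mesa} = 353 − 2·53.6 − 51.6 = 194.2.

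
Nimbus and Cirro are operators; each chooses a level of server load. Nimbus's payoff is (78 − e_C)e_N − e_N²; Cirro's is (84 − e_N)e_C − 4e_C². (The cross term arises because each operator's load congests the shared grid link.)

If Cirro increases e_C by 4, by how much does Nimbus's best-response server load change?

Expanding Nimbus's payoff: 78e_N − e_Ce_N − e_N².
∂π/∂e_N = 78 − e_C − 2e_N = 0, so e_N = 39 − 0.5e_C.
The reaction-function slope is −0.5, so a 4-unit rise in e_C moves e_N by −0.5 × 4 = −2. Nimbus's best response falls — the actions are strategic substitutes.

-2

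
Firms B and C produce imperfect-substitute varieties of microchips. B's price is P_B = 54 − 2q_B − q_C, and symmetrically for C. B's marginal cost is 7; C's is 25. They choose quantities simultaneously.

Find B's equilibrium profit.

Firm B's profit: π = q_B(54 − 2q_B − q_C) − 7q_B.
∂π/∂q_B = 47 − 4q_B − q_C = 0 ⇒ q_B = 11.75 − 0.25q_C.
Similarly q_C = 7.25 − 0.25q_B.
Solving the two reaction functions simultaneously: (1 − (−0.25)(−0.25))q_B = 11.75 − 0.25·7.25, so 0.9375q_B = 9.9375 and q_B = 10.6.
Then q_C = 7.25 − 0.25·10.6 = 4.6.
P_B = 54 − 2·10.6 − 4.6 = 28.2.
Profit = (28.2 − 7)·10.6 = 224.72.

224.72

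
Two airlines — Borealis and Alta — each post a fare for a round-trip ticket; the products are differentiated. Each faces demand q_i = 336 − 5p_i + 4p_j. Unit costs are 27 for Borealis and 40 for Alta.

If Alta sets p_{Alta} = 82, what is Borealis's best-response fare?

79.9

Borealis's profit: π = (p_{Borealis} − 27)(336 − 5p_{Borealis} + 4p_{Alta}).
∂π/∂p_{Borealis} = 471 − 10p_{Borealis} + 4p_{Alta} = 0 ⇒ p_{Borealis} = 47.1 + 0.4p_{Alta}.
At p_{Alta} = 82: p_{Borealis} = 47.1 + 0.4·82 = 79.9.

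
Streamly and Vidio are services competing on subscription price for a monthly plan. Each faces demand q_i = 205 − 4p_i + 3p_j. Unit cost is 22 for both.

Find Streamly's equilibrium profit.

5358.24

Streamly's profit: π = (p_{Streamly} − 22)(205 − 4p_{Streamly} + 3p_{Vidio}).
∂π/∂p_{Streamly} = 293 − 8p_{Streamly} + 3p_{Vidio} = 0 ⇒ p_{Streamly} = 36.625 + 0.375p_{Vidio}.
By symmetry p_{Vidio} = p_{Streamly}; substituting into the reaction function, 0.625p_{Streamly} = 36.625 and p_{Streamly} = 58.6.
q_{Streamly} = 205 − 4·58.6 + 3·58.6 = 146.4.
Profit = (58.6 − 22)·146.4 = 5358.24.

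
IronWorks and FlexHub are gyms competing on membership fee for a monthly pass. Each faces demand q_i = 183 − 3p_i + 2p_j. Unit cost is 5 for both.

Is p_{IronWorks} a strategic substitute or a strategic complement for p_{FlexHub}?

strategic complements

IronWorks's profit: π = (p_{IronWorks} − 5)(183 − 3p_{IronWorks} + 2p_{FlexHub}).
∂π/∂p_{IronWorks} = 198 − 6p_{IronWorks} + 2p_{FlexHub} = 0 ⇒ p_{IronWorks} = 33 + (1/3)p_{FlexHub}.
The best-response slope dp_{IronWorks}/dp_{FlexHub} = 1/3 > 0: the reaction function is upward-sloping, so the choices are strategic complements.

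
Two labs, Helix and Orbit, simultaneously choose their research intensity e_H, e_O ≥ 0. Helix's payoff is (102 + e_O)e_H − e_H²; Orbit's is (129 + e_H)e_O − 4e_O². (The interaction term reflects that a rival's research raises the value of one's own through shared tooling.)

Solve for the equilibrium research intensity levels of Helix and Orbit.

Expanding Helix's payoff: 102e_H + e_Oe_H − e_H².
∂π/∂e_H = 102 + e_O − 2e_H = 0, so e_H = 51 + 0.5e_O.
Likewise for Orbit: e_O = 16.125 + 0.125e_H.
Solving the two reaction functions simultaneously: (1 − (0.5)(0.125))e_H = 51 + 0.5·16.125, so 0.9375e_H = 59.0625 and e_H = 63.
Then e_O = 16.125 + 0.125·63 = 24.

63, 24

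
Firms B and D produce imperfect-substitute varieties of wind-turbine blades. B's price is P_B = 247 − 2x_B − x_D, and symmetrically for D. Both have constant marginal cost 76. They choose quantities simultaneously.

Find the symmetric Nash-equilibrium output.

34.2

Firm B's profit: π = x_B(247 − 2x_B − x_D) − 76x_B.
∂π/∂x_B = 171 − 4x_B − x_D = 0 ⇒ x_B = 42.75 − 0.25x_D.
By symmetry x_D = x_B; substituting into the reaction function, 1.25x_B = 42.75 and x_B = 34.2.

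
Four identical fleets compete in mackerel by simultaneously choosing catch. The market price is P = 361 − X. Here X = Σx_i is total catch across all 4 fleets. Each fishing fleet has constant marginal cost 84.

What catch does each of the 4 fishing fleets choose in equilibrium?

A representative fishing fleet's profit is π_i = x_i(361 − X) − 84x_i, with X = x_i + Σ_{j≠i} x_j.
First-order condition: 277 − 2x_i − Σ_{j≠i} x_j = 0.
In a symmetric equilibrium every fishing fleet chooses the same x, so Σ_{j≠i} x_j = 3x. The condition becomes 277 − 5x = 0, giving x = 277/5 = 55.4.

55.4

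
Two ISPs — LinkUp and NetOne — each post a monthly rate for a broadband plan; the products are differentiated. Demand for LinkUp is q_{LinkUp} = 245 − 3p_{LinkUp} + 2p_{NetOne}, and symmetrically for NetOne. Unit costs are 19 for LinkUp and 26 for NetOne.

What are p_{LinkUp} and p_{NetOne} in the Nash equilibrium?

LinkUp's profit: π = (p_{LinkUp} − 19)(245 − 3p_{LinkUp} + 2p_{NetOne}).
∂π/∂p_{LinkUp} = 302 − 6p_{LinkUp} + 2p_{NetOne} = 0 ⇒ p_{LinkUp} = 151/3 + (1/3)p_{NetOne}.
Similarly p_{NetOne} = 323/6 + (1/3)p_{LinkUp}.
Substituting the second reaction function into the first: p_{LinkUp} = 151/3 + (1/3)(323/6 + (1/3)p_{LinkUp}), which gives (8/9)p_{LinkUp} = 1229/18 ⇒ p_{LinkUp} = 76.8125.
Then p_{NetOne} = 323/6 + (1/3)·76.8125 = 79.4375.

76.8125, 79.4375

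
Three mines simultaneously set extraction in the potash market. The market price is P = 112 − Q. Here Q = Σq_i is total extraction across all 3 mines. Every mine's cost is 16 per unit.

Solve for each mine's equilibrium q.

A representative mine's profit is π_i = q_i(112 − Q) − 16q_i, with Q = q_i + Σ_{j≠i} q_j.
First-order condition: 96 − 2q_i − Σ_{j≠i} q_j = 0.
In a symmetric equilibrium every mine chooses the same q, so Σ_{j≠i} q_j = 2q. The condition becomes 96 − 4q = 0, giving q = 96/4 = 24.

24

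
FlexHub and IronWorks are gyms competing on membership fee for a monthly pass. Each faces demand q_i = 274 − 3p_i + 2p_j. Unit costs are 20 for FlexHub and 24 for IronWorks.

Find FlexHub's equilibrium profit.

FlexHub's profit: π = (p_{FlexHub} − 20)(274 − 3p_{FlexHub} + 2p_{IronWorks}).
∂π/∂p_{FlexHub} = 334 − 6p_{FlexHub} + 2p_{IronWorks} = 0 ⇒ p_{FlexHub} = 167/3 + (1/3)p_{IronWorks}.
Similarly p_{IronWorks} = 173/3 + (1/3)p_{FlexHub}.
Plugging p_{IronWorks} into FlexHub's best response: p_{FlexHub} = 167/3 + (1/3)(173/3 + (1/3)p_{FlexHub}) ⇒ (8/9)p_{FlexHub} = 674/9, so p_{FlexHub} = 84.25.
Then p_{IronWorks} = 173/3 + (1/3)·84.25 = 85.75.
q_{FlexHub} = 274 − 3·84.25 + 2·85.75 = 192.75.
Profit = (84.25 − 20)·192.75 = 12384.1875.

12384.1875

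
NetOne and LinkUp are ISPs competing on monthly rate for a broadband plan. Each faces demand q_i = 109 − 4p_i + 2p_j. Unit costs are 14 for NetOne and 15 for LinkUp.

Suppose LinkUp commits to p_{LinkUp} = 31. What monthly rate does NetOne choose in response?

28.375

NetOne's profit: π = (p_{NetOne} − 14)(109 − 4p_{NetOne} + 2p_{LinkUp}).
∂π/∂p_{NetOne} = 165 − 8p_{NetOne} + 2p_{LinkUp} = 0 ⇒ p_{NetOne} = 20.625 + 0.25p_{LinkUp}.
At p_{LinkUp} = 31: p_{NetOne} = 20.625 + 0.25·31 = 28.375.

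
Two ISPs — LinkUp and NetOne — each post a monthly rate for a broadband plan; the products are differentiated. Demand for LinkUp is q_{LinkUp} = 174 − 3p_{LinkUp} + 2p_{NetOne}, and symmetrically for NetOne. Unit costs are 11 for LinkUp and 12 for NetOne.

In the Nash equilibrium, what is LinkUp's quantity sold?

LinkUp's profit: π = (p_{LinkUp} − 11)(174 − 3p_{LinkUp} + 2p_{NetOne}).
∂π/∂p_{LinkUp} = 207 − 6p_{LinkUp} + 2p_{NetOne} = 0 ⇒ p_{LinkUp} = 34.5 + (1/3)p_{NetOne}.
Similarly p_{NetOne} = 35 + (1/3)p_{LinkUp}.
Plugging p_{NetOne} into LinkUp's best response: p_{LinkUp} = 34.5 + (1/3)(35 + (1/3)p_{LinkUp}) ⇒ (8/9)p_{LinkUp} = 277/6, so p_{LinkUp} = 51.9375.
Then p_{NetOne} = 35 + (1/3)·51.9375 = 52.3125.
q_{LinkUp} = 174 − 3·51.9375 + 2·52.3125 = 122.8125.

122.8125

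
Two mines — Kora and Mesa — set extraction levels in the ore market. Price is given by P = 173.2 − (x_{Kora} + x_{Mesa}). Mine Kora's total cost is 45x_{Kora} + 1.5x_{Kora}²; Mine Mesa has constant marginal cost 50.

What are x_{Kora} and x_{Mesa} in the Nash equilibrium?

14.8, 54.2

Mine Kora's profit: π = x_{Kora}(173.2 − (x_{Kora} + x_{Mesa})) − 45x_{Kora} − 1.5x_{Kora}².
∂π/∂x_{Kora} = 128.2 − 5x_{Kora} − x_{Mesa} = 0, so x_{Kora} = 25.64 − 0.2x_{Mesa}.
For Mesa: ∂π/∂x_{Mesa} = 123.2 − 2x_{Mesa} − x_{Kora} = 0 ⇒ x_{Mesa} = 61.6 − 0.5x_{Kora}.
Substituting the second reaction function into the first: x_{Kora} = 25.64 − 0.2(61.6 − 0.5x_{Kora}), which gives 0.9x_{Kora} = 13.32 ⇒ x_{Kora} = 14.8.
Then x_{Mesa} = 61.6 − 0.5·14.8 = 54.2.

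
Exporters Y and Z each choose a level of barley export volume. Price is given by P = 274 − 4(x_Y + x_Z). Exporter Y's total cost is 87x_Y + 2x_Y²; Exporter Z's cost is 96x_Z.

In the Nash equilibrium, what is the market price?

165.4

Exporter Y's profit: π = x_Y(274 − 4(x_Y + x_Z)) − 87x_Y − 2x_Y².
∂π/∂x_Y = 187 − 12x_Y − 4x_Z = 0, so x_Y = 187/12 − (1/3)x_Z.
For Z: ∂π/∂x_Z = 178 − 8x_Z − 4x_Y = 0 ⇒ x_Z = 22.25 − 0.5x_Y.
Plugging x_Z into Y's best response: x_Y = 187/12 − (1/3)(22.25 − 0.5x_Y) ⇒ (5/6)x_Y = 49/6, so x_Y = 9.8.
Then x_Z = 22.25 − 0.5·9.8 = 17.35.
Equilibrium price: P = 274 − 4·27.15 = 165.4.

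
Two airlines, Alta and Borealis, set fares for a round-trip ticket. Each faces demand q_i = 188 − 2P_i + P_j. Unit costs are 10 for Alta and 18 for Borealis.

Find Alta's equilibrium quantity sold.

120.8

Alta's profit: π = (P_{Alta} − 10)(188 − 2P_{Alta} + P_{Borealis}).
∂π/∂P_{Alta} = 208 − 4P_{Alta} + P_{Borealis} = 0 ⇒ P_{Alta} = 52 + 0.25P_{Borealis}.
Similarly P_{Borealis} = 56 + 0.25P_{Alta}.
Solving the two reaction functions simultaneously: (1 − (0.25)(0.25))P_{Alta} = 52 + 0.25·56, so 0.9375P_{Alta} = 66 and P_{Alta} = 70.4.
Then P_{Borealis} = 56 + 0.25·70.4 = 73.6.
q_{Alta} = 188 − 2·70.4 + 73.6 = 120.8.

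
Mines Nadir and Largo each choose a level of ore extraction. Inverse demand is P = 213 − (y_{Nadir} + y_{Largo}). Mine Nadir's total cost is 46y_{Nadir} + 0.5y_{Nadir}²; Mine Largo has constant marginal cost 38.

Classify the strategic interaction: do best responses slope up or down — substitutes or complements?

Mine Nadir's profit: π = y_{Nadir}(213 − (y_{Nadir} + y_{Largo})) − 46y_{Nadir} − 0.5y_{Nadir}².
∂π/∂y_{Nadir} = 167 − 3y_{Nadir} − y_{Largo} = 0, so y_{Nadir} = 167/3 − (1/3)y_{Largo}.
The best-response slope dy_{Nadir}/dy_{Largo} = −1/3 < 0: the reaction function is downward-sloping, so the choices are strategic substitutes.

strategic substitutes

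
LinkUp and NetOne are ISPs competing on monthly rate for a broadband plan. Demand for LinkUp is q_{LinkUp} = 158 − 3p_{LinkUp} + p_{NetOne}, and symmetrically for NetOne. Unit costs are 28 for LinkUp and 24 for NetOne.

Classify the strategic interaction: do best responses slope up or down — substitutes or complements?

strategic complements

LinkUp's profit: π = (p_{LinkUp} − 28)(158 − 3p_{LinkUp} + p_{NetOne}).
∂π/∂p_{LinkUp} = 242 − 6p_{LinkUp} + p_{NetOne} = 0 ⇒ p_{LinkUp} = 121/3 + (1/6)p_{NetOne}.
The best-response slope dp_{LinkUp}/dp_{NetOne} = 1/6 > 0: the reaction function is upward-sloping, so the choices are strategic complements.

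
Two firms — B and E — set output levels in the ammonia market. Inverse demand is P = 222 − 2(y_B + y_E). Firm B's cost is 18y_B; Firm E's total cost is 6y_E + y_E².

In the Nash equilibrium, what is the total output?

62.4

Firm B's profit: π = y_B(222 − 2(y_B + y_E)) − 18y_B.
∂π/∂y_B = 204 − 4y_B − 2y_E = 0, so y_B = 51 − 0.5y_E.
For E: ∂π/∂y_E = 216 − 6y_E − 2y_B = 0 ⇒ y_E = 36 − (1/3)y_B.
Substituting the second reaction function into the first: y_B = 51 − 0.5(36 − (1/3)y_B), which gives (5/6)y_B = 33 ⇒ y_B = 39.6.
Then y_E = 36 − (1/3)·39.6 = 22.8.
Total output: 39.6 + 22.8 = 62.4.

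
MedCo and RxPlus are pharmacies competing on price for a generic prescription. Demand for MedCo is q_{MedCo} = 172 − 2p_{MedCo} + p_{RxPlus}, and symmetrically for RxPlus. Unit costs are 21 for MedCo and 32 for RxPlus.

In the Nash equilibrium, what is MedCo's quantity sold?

MedCo's profit: π = (p_{MedCo} − 21)(172 − 2p_{MedCo} + p_{RxPlus}).
∂π/∂p_{MedCo} = 214 − 4p_{MedCo} + p_{RxPlus} = 0 ⇒ p_{MedCo} = 53.5 + 0.25p_{RxPlus}.
Similarly p_{RxPlus} = 59 + 0.25p_{MedCo}.
Solving the two reaction functions simultaneously: (1 − (0.25)(0.25))p_{MedCo} = 53.5 + 0.25·59, so 0.9375p_{MedCo} = 68.25 and p_{MedCo} = 72.8.
Then p_{RxPlus} = 59 + 0.25·72.8 = 77.2.
q_{MedCo} = 172 − 2·72.8 + 77.2 = 103.6.

103.6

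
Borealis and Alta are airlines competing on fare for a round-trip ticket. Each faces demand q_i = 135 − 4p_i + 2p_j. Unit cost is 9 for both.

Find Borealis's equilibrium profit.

Borealis's profit: π = (p_{Borealis} − 9)(135 − 4p_{Borealis} + 2p_{Alta}).
∂π/∂p_{Borealis} = 171 − 8p_{Borealis} + 2p_{Alta} = 0 ⇒ p_{Borealis} = 21.375 + 0.25p_{Alta}.
Setting p_{Borealis} = p_{Alta} in the reaction function: p_{Borealis} = 21.375 + 0.25p_{Borealis}, so p_{Borealis} = 21.375 / 0.75 = 28.5.
q_{Borealis} = 135 − 4·28.5 + 2·28.5 = 78.
Profit = (28.5 − 9)·78 = 1521.

1521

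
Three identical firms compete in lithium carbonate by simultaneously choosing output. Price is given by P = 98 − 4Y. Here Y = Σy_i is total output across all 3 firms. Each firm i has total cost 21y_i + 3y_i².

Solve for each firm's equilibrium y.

3.5

A representative firm's profit is π_i = y_i(98 − 4Y) − 21y_i − 3y_i², with Y = y_i + Σ_{j≠i} y_j.
First-order condition: 77 − 14y_i − 4Σ_{j≠i} y_j = 0.
With identical firms, set every y_j = y: then 77 − 14y − 8y = 0, i.e. y = 77/22 = 3.5.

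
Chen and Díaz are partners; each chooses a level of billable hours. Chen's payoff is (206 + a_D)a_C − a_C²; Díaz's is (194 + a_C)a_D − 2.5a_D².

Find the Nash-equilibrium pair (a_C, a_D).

Expanding Chen's payoff: 206a_C + a_Da_C − a_C².
∂π/∂a_C = 206 + a_D − 2a_C = 0, so a_C = 103 + 0.5a_D.
Likewise for Díaz: a_D = 38.8 + 0.2a_C.
Plugging a_D into Chen's best response: a_C = 103 + 0.5(38.8 + 0.2a_C) ⇒ 0.9a_C = 122.4, so a_C = 136.
Then a_D = 38.8 + 0.2·136 = 66.

136, 66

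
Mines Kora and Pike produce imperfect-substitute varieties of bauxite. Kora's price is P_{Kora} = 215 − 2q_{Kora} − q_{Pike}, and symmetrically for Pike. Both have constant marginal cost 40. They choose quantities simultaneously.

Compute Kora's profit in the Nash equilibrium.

2450

Mine Kora's profit: π = q_{Kora}(215 − 2q_{Kora} − q_{Pike}) − 40q_{Kora}.
∂π/∂q_{Kora} = 175 − 4q_{Kora} − q_{Pike} = 0 ⇒ q_{Kora} = 43.75 − 0.25q_{Pike}.
By symmetry q_{Pike} = q_{Kora}; substituting into the reaction function, 1.25q_{Kora} = 43.75 and q_{Kora} = 35.
P_{Kora} = 215 − 2·35 − 35 = 110.
Profit = (110 − 40)·35 = 2450.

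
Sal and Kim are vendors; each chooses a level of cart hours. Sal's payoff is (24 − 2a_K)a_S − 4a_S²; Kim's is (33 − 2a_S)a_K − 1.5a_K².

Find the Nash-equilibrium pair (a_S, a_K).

Expanding Sal's payoff: 24a_S − 2a_Ka_S − 4a_S².
∂π/∂a_S = 24 − 2a_K − 8a_S = 0, so a_S = 3 − 0.25a_K.
Likewise for Kim: a_K = 11 − (2/3)a_S.
Plugging a_K into Sal's best response: a_S = 3 − 0.25(11 − (2/3)a_S) ⇒ (5/6)a_S = 0.25, so a_S = 0.3.
Then a_K = 11 − (2/3)·0.3 = 10.8.

0.3, 10.8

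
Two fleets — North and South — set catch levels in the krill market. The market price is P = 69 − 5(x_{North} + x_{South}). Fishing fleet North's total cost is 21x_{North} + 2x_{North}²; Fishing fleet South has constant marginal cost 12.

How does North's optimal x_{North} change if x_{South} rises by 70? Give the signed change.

Fishing fleet North's profit: π = x_{North}(69 − 5(x_{North} + x_{South})) − 21x_{North} − 2x_{North}².
∂π/∂x_{North} = 48 − 14x_{North} − 5x_{South} = 0, so x_{North} = 24/7 − (5/14)x_{South}.
The reaction-function slope is −5/14, so a 70-unit rise in x_{South} moves x_{North} by −5/14 × 70 = −25. North's best response falls — the actions are strategic substitutes.

-25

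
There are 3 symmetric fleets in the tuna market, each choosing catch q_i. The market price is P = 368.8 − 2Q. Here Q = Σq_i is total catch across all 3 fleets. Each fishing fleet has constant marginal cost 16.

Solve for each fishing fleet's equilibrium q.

A representative fishing fleet's profit is π_i = q_i(368.8 − 2Q) − 16q_i, with Q = q_i + Σ_{j≠i} q_j.
First-order condition: 352.8 − 4q_i − 2Σ_{j≠i} q_j = 0.
With identical fishing fleets, set every q_j = q: then 352.8 − 4q − 4q = 0, i.e. q = 352.8/8 = 44.1.

44.1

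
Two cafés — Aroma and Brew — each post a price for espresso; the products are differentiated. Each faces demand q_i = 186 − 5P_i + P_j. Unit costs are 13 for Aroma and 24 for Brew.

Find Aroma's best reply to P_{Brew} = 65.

Aroma's profit: π = (P_{Aroma} − 13)(186 − 5P_{Aroma} + P_{Brew}).
∂π/∂P_{Aroma} = 251 − 10P_{Aroma} + P_{Brew} = 0 ⇒ P_{Aroma} = 25.1 + 0.1P_{Brew}.
At P_{Brew} = 65: P_{Aroma} = 25.1 + 0.1·65 = 31.6.

31.6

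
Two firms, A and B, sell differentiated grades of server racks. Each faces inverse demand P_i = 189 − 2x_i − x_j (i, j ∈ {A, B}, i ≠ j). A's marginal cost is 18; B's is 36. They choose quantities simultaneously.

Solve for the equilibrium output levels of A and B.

35.4, 29.4

Firm A's profit: π = x_A(189 − 2x_A − x_B) − 18x_A.
∂π/∂x_A = 171 − 4x_A − x_B = 0 ⇒ x_A = 42.75 − 0.25x_B.
Similarly x_B = 38.25 − 0.25x_A.
Substituting the second reaction function into the first: x_A = 42.75 − 0.25(38.25 − 0.25x_A), which gives 0.9375x_A = 33.1875 ⇒ x_A = 35.4.
Then x_B = 38.25 − 0.25·35.4 = 29.4.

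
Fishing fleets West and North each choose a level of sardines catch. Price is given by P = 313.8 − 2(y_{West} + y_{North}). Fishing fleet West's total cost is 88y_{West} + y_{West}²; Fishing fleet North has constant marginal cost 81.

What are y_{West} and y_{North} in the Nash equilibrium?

Fishing fleet West's profit: π = y_{West}(313.8 − 2(y_{West} + y_{North})) − 88y_{West} − y_{West}².
∂π/∂y_{West} = 225.8 − 6y_{West} − 2y_{North} = 0, so y_{West} = 1129/30 − (1/3)y_{North}.
For North: ∂π/∂y_{North} = 232.8 − 4y_{North} − 2y_{West} = 0 ⇒ y_{North} = 58.2 − 0.5y_{West}.
Substituting the second reaction function into the first: y_{West} = 1129/30 − (1/3)(58.2 − 0.5y_{West}), which gives (5/6)y_{West} = 547/30 ⇒ y_{West} = 21.88.
Then y_{North} = 58.2 − 0.5·21.88 = 47.26.

21.88, 47.26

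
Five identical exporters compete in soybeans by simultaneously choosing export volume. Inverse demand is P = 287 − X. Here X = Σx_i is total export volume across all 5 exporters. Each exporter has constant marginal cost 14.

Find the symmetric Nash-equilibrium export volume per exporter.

A representative exporter's profit is π_i = x_i(287 − X) − 14x_i, with X = x_i + Σ_{j≠i} x_j.
First-order condition: 273 − 2x_i − Σ_{j≠i} x_j = 0.
In a symmetric equilibrium every exporter chooses the same x, so Σ_{j≠i} x_j = 4x. The condition becomes 273 − 6x = 0, giving x = 273/6 = 45.5.

45.5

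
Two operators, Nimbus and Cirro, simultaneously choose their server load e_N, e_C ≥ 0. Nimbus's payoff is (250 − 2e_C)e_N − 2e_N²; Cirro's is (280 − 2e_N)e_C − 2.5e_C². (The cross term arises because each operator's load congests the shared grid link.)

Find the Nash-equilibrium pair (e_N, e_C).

43.125, 38.75

Expanding Nimbus's payoff: 250e_N − 2e_Ce_N − 2e_N².
∂π/∂e_N = 250 − 2e_C − 4e_N = 0, so e_N = 62.5 − 0.5e_C.
Likewise for Cirro: e_C = 56 − 0.4e_N.
Plugging e_C into Nimbus's best response: e_N = 62.5 − 0.5(56 − 0.4e_N) ⇒ 0.8e_N = 34.5, so e_N = 43.125.
Then e_C = 56 − 0.4·43.125 = 38.75.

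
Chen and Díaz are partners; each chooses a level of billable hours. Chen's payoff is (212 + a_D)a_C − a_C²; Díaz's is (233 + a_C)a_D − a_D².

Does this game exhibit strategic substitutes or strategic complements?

Expanding Chen's payoff: 212a_C + a_Da_C − a_C².
∂π/∂a_C = 212 + a_D − 2a_C = 0, so a_C = 106 + 0.5a_D.
The best-response slope da_C/da_D = 0.5 > 0: the reaction function is upward-sloping, so the choices are strategic complements.

strategic complements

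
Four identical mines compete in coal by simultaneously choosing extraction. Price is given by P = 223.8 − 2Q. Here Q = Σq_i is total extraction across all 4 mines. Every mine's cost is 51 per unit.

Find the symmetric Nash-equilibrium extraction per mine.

17.28

A representative mine's profit is π_i = q_i(223.8 − 2Q) − 51q_i, with Q = q_i + Σ_{j≠i} q_j.
First-order condition: 172.8 − 4q_i − 2Σ_{j≠i} q_j = 0.
With identical mines, set every q_j = q: then 172.8 − 4q − 6q = 0, i.e. q = 172.8/10 = 17.28.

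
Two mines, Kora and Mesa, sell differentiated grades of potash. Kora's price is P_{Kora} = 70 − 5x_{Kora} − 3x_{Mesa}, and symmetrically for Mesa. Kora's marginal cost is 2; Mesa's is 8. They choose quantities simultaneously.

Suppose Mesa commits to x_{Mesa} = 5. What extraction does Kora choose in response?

Mine Kora's profit: π = x_{Kora}(70 − 5x_{Kora} − 3x_{Mesa}) − 2x_{Kora}.
∂π/∂x_{Kora} = 68 − 10x_{Kora} − 3x_{Mesa} = 0 ⇒ x_{Kora} = 6.8 − 0.3x_{Mesa}.
At x_{Mesa} = 5: x_{Kora} = 6.8 − 0.3·5 = 5.3.

5.3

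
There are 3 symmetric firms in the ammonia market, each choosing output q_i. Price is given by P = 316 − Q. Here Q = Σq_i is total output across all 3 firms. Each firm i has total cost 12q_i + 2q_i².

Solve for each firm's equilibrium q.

38

A representative firm's profit is π_i = q_i(316 − Q) − 12q_i − 2q_i², with Q = q_i + Σ_{j≠i} q_j.
First-order condition: 304 − 6q_i − Σ_{j≠i} q_j = 0.
With identical firms, set every q_j = q: then 304 − 6q − 2q = 0, i.e. q = 304/8 = 38.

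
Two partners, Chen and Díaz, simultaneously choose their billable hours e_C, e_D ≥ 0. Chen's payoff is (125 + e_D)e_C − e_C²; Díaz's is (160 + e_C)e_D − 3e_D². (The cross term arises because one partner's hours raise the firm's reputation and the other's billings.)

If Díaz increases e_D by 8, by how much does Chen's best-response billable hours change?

4

Expanding Chen's payoff: 125e_C + e_De_C − e_C².
∂π/∂e_C = 125 + e_D − 2e_C = 0, so e_C = 62.5 + 0.5e_D.
The reaction-function slope is 0.5, so an 8-unit rise in e_D moves e_C by 0.5 × 8 = 4. Chen's best response rises — the actions are strategic complements.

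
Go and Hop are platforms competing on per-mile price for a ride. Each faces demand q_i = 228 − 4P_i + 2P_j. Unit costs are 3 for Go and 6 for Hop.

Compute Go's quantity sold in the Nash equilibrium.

149.6

Go's profit: π = (P_{Go} − 3)(228 − 4P_{Go} + 2P_{Hop}).
∂π/∂P_{Go} = 240 − 8P_{Go} + 2P_{Hop} = 0 ⇒ P_{Go} = 30 + 0.25P_{Hop}.
Similarly P_{Hop} = 31.5 + 0.25P_{Go}.
Plugging P_{Hop} into Go's best response: P_{Go} = 30 + 0.25(31.5 + 0.25P_{Go}) ⇒ 0.9375P_{Go} = 37.875, so P_{Go} = 40.4.
Then P_{Hop} = 31.5 + 0.25·40.4 = 41.6.
q_{Go} = 228 − 4·40.4 + 2·41.6 = 149.6.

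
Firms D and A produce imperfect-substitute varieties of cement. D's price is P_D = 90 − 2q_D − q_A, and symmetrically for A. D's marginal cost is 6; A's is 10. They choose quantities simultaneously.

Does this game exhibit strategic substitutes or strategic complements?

strategic substitutes

Firm D's profit: π = q_D(90 − 2q_D − q_A) − 6q_D.
∂π/∂q_D = 84 − 4q_D − q_A = 0 ⇒ q_D = 21 − 0.25q_A.
The best-response slope dq_D/dq_A = −0.25 < 0: the reaction function is downward-sloping, so the choices are strategic substitutes.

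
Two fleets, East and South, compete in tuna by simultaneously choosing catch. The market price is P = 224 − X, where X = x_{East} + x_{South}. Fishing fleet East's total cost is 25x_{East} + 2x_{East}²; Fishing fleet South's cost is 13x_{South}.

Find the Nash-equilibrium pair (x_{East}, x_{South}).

17, 97

Fishing fleet East's profit: π = x_{East}(224 − (x_{East} + x_{South})) − 25x_{East} − 2x_{East}².
∂π/∂x_{East} = 199 − 6x_{East} − x_{South} = 0, so x_{East} = 199/6 − (1/6)x_{South}.
For South: ∂π/∂x_{South} = 211 − 2x_{South} − x_{East} = 0 ⇒ x_{South} = 105.5 − 0.5x_{East}.
Substituting the second reaction function into the first: x_{East} = 199/6 − (1/6)(105.5 − 0.5x_{East}), which gives (11/12)x_{East} = 187/12 ⇒ x_{East} = 17.
Then x_{South} = 105.5 − 0.5·17 = 97.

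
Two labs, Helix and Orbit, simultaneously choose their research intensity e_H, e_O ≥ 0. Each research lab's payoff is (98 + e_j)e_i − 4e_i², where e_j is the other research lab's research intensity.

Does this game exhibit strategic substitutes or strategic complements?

strategic complements

Helix's payoff is (98 + e_O)e_H − 4e_H².
∂π/∂e_H = 98 + e_O − 8e_H = 0, so e_H = 12.25 + 0.125e_O.
The best-response slope de_H/de_O = 0.125 > 0: the reaction function is upward-sloping, so the choices are strategic complements.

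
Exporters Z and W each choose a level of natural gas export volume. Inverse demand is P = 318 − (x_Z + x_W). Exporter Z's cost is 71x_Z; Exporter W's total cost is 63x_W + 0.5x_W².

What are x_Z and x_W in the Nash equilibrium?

Exporter Z's profit: π = x_Z(318 − (x_Z + x_W)) − 71x_Z.
∂π/∂x_Z = 247 − 2x_Z − x_W = 0, so x_Z = 123.5 − 0.5x_W.
For W: ∂π/∂x_W = 255 − 3x_W − x_Z = 0 ⇒ x_W = 85 − (1/3)x_Z.
Substituting the second reaction function into the first: x_Z = 123.5 − 0.5(85 − (1/3)x_Z), which gives (5/6)x_Z = 81 ⇒ x_Z = 97.2.
Then x_W = 85 − (1/3)·97.2 = 52.6.

97.2, 52.6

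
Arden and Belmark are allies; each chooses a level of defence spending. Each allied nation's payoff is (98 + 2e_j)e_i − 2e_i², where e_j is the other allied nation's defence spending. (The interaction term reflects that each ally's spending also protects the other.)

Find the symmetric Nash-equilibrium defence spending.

49

Arden's payoff is (98 + 2e_B)e_A − 2e_A².
∂π/∂e_A = 98 + 2e_B − 4e_A = 0, so e_A = 24.5 + 0.5e_B.
Setting e_A = e_B in the reaction function: e_A = 24.5 + 0.5e_A, so e_A = 24.5 / 0.5 = 49.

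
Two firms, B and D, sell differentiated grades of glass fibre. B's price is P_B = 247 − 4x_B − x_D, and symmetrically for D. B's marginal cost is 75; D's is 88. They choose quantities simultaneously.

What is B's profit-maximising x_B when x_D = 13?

19.875

Firm B's profit: π = x_B(247 − 4x_B − x_D) − 75x_B.
∂π/∂x_B = 172 − 8x_B − x_D = 0 ⇒ x_B = 21.5 − 0.125x_D.
At x_D = 13: x_B = 21.5 − 0.125·13 = 19.875.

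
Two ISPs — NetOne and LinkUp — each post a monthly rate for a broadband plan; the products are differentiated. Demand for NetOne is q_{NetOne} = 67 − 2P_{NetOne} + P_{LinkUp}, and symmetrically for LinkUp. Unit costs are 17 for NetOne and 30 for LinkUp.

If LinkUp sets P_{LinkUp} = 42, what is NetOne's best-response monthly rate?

NetOne's profit: π = (P_{NetOne} − 17)(67 − 2P_{NetOne} + P_{LinkUp}).
∂π/∂P_{NetOne} = 101 − 4P_{NetOne} + P_{LinkUp} = 0 ⇒ P_{NetOne} = 25.25 + 0.25P_{LinkUp}.
At P_{LinkUp} = 42: P_{NetOne} = 25.25 + 0.25·42 = 35.75.

35.75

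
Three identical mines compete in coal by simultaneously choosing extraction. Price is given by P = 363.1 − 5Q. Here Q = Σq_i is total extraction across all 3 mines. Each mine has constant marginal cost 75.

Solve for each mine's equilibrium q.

A representative mine's profit is π_i = q_i(363.1 − 5Q) − 75q_i, with Q = q_i + Σ_{j≠i} q_j.
First-order condition: 288.1 − 10q_i − 5Σ_{j≠i} q_j = 0.
With identical mines, set every q_j = q: then 288.1 − 10q − 10q = 0, i.e. q = 288.1/20 = 14.405.

14.405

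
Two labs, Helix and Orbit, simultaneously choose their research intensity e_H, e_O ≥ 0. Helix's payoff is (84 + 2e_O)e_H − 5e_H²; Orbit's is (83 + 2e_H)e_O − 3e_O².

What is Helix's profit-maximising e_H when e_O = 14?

Expanding Helix's payoff: 84e_H + 2e_Oe_H − 5e_H².
∂π/∂e_H = 84 + 2e_O − 10e_H = 0, so e_H = 8.4 + 0.2e_O.
At e_O = 14: e_H = 8.4 + 0.2·14 = 11.2.

11.2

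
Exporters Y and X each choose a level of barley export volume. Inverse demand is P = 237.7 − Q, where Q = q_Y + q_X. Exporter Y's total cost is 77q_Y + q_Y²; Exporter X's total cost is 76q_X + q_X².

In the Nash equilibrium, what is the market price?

173.22

Exporter Y's profit: π = q_Y(237.7 − (q_Y + q_X)) − 77q_Y − q_Y².
∂π/∂q_Y = 160.7 − 4q_Y − q_X = 0, so q_Y = 40.175 − 0.25q_X.
By the same steps for X: q_X = 40.425 − 0.25q_Y.
Plugging q_X into Y's best response: q_Y = 40.175 − 0.25(40.425 − 0.25q_Y) ⇒ 0.9375q_Y = 4811/160, so q_Y = 4811/150.
Then q_X = 40.425 − 0.25·(4811/150) = 4861/150.
Equilibrium price: P = 237.7 − 64.48 = 173.22.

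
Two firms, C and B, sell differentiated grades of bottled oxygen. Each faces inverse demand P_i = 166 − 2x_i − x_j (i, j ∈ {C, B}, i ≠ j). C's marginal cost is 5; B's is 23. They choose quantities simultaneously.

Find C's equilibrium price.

Firm C's profit: π = x_C(166 − 2x_C − x_B) − 5x_C.
∂π/∂x_C = 161 − 4x_C − x_B = 0 ⇒ x_C = 40.25 − 0.25x_B.
Similarly x_B = 35.75 − 0.25x_C.
Plugging x_B into C's best response: x_C = 40.25 − 0.25(35.75 − 0.25x_C) ⇒ 0.9375x_C = 31.3125, so x_C = 33.4.
Then x_B = 35.75 − 0.25·33.4 = 27.4.
P_C = 166 − 2·33.4 − 27.4 = 71.8.

71.8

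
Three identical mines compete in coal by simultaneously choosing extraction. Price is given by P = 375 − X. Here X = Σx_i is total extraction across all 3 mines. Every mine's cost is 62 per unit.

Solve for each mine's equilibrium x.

78.25

A representative mine's profit is π_i = x_i(375 − X) − 62x_i, with X = x_i + Σ_{j≠i} x_j.
First-order condition: 313 − 2x_i − Σ_{j≠i} x_j = 0.
Imposing symmetry (x_j = x for all j) turns Σ_{j≠i} x_j into 2x, so 313 = 4x and x = 78.25.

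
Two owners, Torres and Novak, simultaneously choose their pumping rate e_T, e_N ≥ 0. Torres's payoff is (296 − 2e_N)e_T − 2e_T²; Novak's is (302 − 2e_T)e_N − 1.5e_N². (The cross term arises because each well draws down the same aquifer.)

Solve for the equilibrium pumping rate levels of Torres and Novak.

Expanding Torres's payoff: 296e_T − 2e_Ne_T − 2e_T².
∂π/∂e_T = 296 − 2e_N − 4e_T = 0, so e_T = 74 − 0.5e_N.
Likewise for Novak: e_N = 302/3 − (2/3)e_T.
Plugging e_N into Torres's best response: e_T = 74 − 0.5(302/3 − (2/3)e_T) ⇒ (2/3)e_T = 71/3, so e_T = 35.5.
Then e_N = 302/3 − (2/3)·35.5 = 77.

35.5, 77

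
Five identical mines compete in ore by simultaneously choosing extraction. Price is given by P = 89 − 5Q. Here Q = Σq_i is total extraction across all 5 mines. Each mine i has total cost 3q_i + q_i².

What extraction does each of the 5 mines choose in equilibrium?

2.6875

A representative mine's profit is π_i = q_i(89 − 5Q) − 3q_i − q_i², with Q = q_i + Σ_{j≠i} q_j.
First-order condition: 86 − 12q_i − 5Σ_{j≠i} q_j = 0.
Imposing symmetry (q_j = q for all j) turns Σ_{j≠i} q_j into 4q, so 86 = 32q and q = 2.6875.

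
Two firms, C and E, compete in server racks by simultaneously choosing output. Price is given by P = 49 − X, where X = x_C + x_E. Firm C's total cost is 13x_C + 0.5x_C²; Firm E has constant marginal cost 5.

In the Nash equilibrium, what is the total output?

Firm C's profit: π = x_C(49 − (x_C + x_E)) − 13x_C − 0.5x_C².
∂π/∂x_C = 36 − 3x_C − x_E = 0, so x_C = 12 − (1/3)x_E.
For E: ∂π/∂x_E = 44 − 2x_E − x_C = 0 ⇒ x_E = 22 − 0.5x_C.
Solving the two reaction functions simultaneously: (1 − (−1/3)(−0.5))x_C = 12 − (1/3)·22, so (5/6)x_C = 14/3 and x_C = 5.6.
Then x_E = 22 − 0.5·5.6 = 19.2.
Total output: 5.6 + 19.2 = 24.8.

24.8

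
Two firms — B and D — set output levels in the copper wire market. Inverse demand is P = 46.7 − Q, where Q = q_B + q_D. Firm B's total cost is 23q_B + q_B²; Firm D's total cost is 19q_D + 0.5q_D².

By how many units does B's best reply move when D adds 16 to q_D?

Firm B's profit: π = q_B(46.7 − (q_B + q_D)) − 23q_B − q_B².
∂π/∂q_B = 23.7 − 4q_B − q_D = 0, so q_B = 5.925 − 0.25q_D.
The reaction-function slope is −0.25, so a 16-unit rise in q_D moves q_B by −0.25 × 16 = −4. B's best response falls — the actions are strategic substitutes.

-4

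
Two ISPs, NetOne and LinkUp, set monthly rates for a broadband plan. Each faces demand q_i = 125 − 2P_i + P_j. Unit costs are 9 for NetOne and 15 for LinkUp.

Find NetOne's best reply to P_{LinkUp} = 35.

44.5

NetOne's profit: π = (P_{NetOne} − 9)(125 − 2P_{NetOne} + P_{LinkUp}).
∂π/∂P_{NetOne} = 143 − 4P_{NetOne} + P_{LinkUp} = 0 ⇒ P_{NetOne} = 35.75 + 0.25P_{LinkUp}.
At P_{LinkUp} = 35: P_{NetOne} = 35.75 + 0.25·35 = 44.5.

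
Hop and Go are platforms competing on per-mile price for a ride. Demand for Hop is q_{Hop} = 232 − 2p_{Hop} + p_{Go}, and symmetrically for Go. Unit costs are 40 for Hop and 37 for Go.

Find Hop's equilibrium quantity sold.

127.2

Hop's profit: π = (p_{Hop} − 40)(232 − 2p_{Hop} + p_{Go}).
∂π/∂p_{Hop} = 312 − 4p_{Hop} + p_{Go} = 0 ⇒ p_{Hop} = 78 + 0.25p_{Go}.
Similarly p_{Go} = 76.5 + 0.25p_{Hop}.
Plugging p_{Go} into Hop's best response: p_{Hop} = 78 + 0.25(76.5 + 0.25p_{Hop}) ⇒ 0.9375p_{Hop} = 97.125, so p_{Hop} = 103.6.
Then p_{Go} = 76.5 + 0.25·103.6 = 102.4.
q_{Hop} = 232 − 2·103.6 + 102.4 = 127.2.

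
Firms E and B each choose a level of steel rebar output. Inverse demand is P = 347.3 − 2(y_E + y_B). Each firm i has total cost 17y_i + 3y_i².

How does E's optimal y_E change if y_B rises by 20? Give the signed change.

-4

Firm E's profit: π = y_E(347.3 − 2(y_E + y_B)) − 17y_E − 3y_E².
∂π/∂y_E = 330.3 − 10y_E − 2y_B = 0, so y_E = 33.03 − 0.2y_B.
The reaction-function slope is −0.2, so a 20-unit rise in y_B moves y_E by −0.2 × 20 = −4. E's best response falls — the actions are strategic substitutes.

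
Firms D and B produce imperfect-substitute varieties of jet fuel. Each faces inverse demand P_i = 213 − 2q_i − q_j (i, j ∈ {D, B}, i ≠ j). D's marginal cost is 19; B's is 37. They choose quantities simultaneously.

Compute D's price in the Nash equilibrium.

Firm D's profit: π = q_D(213 − 2q_D − q_B) − 19q_D.
∂π/∂q_D = 194 − 4q_D − q_B = 0 ⇒ q_D = 48.5 − 0.25q_B.
Similarly q_B = 44 − 0.25q_D.
Substituting the second reaction function into the first: q_D = 48.5 − 0.25(44 − 0.25q_D), which gives 0.9375q_D = 37.5 ⇒ q_D = 40.
Then q_B = 44 − 0.25·40 = 34.
P_D = 213 − 2·40 − 34 = 99.

99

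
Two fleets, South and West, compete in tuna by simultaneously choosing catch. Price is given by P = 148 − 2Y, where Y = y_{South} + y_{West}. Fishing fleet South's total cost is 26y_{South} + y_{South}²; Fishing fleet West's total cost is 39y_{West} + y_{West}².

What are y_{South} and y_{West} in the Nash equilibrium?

Fishing fleet South's profit: π = y_{South}(148 − 2(y_{South} + y_{West})) − 26y_{South} − y_{South}².
∂π/∂y_{South} = 122 − 6y_{South} − 2y_{West} = 0, so y_{South} = 61/3 − (1/3)y_{West}.
By the same steps for West: y_{West} = 109/6 − (1/3)y_{South}.
Substituting the second reaction function into the first: y_{South} = 61/3 − (1/3)(109/6 − (1/3)y_{South}), which gives (8/9)y_{South} = 257/18 ⇒ y_{South} = 16.0625.
Then y_{West} = 109/6 − (1/3)·16.0625 = 12.8125.

16.0625, 12.8125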